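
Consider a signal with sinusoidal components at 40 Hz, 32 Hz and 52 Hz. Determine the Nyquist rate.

104 Hz

Highest-frequency component: 52 Hz.
Nyquist rate = 2 × 52 Hz = 104 Hz.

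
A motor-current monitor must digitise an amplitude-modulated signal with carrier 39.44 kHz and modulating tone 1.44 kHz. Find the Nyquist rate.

AM sidebands sit at fc ± fm = 38 kHz and 40.88 kHz.
Highest-frequency component: 40.88 kHz.
Nyquist rate = 2 × 40.88 kHz = 81.76 kHz.

81.76 kHz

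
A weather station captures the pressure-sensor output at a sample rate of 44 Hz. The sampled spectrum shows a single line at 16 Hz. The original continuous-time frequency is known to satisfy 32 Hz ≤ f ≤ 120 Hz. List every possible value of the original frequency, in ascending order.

60 Hz, 72 Hz, 104 Hz, 116 Hz

Frequencies that alias to 16 Hz are k·fs ± 16 Hz for integer k ≥ 0.
k=0: 16 Hz.
k=1: 28 Hz, 60 Hz.
k=2: 72 Hz, 104 Hz.
k=3: 116 Hz, 148 Hz.
k=4: 160 Hz, 192 Hz.
Within [32 Hz, 120 Hz]: 60 Hz, 72 Hz, 104 Hz, 116 Hz.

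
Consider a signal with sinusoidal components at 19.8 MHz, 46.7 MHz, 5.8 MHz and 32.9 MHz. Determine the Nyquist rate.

93.4 MHz

Highest-frequency component: 46.7 MHz.
Nyquist rate = 2 × 46.7 MHz = 93.4 MHz.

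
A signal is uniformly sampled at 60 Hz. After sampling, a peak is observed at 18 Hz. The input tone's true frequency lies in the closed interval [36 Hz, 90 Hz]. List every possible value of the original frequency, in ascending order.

Frequencies that alias to 18 Hz are k·fs ± 18 Hz for integer k ≥ 0.
k=0: 18 Hz.
k=1: 42 Hz, 78 Hz.
k=2: 102 Hz, 138 Hz.
Within [36 Hz, 90 Hz]: 42 Hz, 78 Hz.

42 Hz, 78 Hz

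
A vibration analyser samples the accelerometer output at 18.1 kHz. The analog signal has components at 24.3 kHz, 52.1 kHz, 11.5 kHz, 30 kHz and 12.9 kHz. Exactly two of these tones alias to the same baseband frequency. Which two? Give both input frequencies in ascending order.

24.3 kHz, 30 kHz

fs/2 = 9.05 kHz.
24.3 kHz mod fs = 6.2 kHz.
6.2 kHz ≤ fs/2 = 9.05 kHz, appears at 6.2 kHz.
52.1 kHz mod fs = 15.9 kHz.
15.9 kHz > fs/2 = 9.05 kHz, folds to fs − 15.9 kHz = 2.2 kHz.
11.5 kHz > fs/2 = 9.05 kHz, folds to fs − 11.5 kHz = 6.6 kHz.
30 kHz mod fs = 11.9 kHz.
11.9 kHz > fs/2 = 9.05 kHz, folds to fs − 11.9 kHz = 6.2 kHz.
12.9 kHz > fs/2 = 9.05 kHz, folds to fs − 12.9 kHz = 5.2 kHz.
24.3 kHz and 30 kHz both map to 6.2 kHz.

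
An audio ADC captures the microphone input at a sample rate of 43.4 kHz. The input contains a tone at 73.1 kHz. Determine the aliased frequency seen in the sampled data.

73.1 kHz mod fs = 29.7 kHz.
29.7 kHz > fs/2 = 21.7 kHz, folds to fs − 29.7 kHz = 13.7 kHz.

13.7 kHz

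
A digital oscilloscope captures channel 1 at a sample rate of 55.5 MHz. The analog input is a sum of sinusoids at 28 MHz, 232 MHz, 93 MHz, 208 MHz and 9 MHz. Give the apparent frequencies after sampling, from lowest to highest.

fs/2 = 27.75 MHz.
28 MHz > fs/2 = 27.75 MHz, folds to fs − 28 MHz = 27.5 MHz.
232 MHz mod fs = 10 MHz.
10 MHz ≤ fs/2 = 27.75 MHz, appears at 10 MHz.
93 MHz mod fs = 37.5 MHz.
37.5 MHz > fs/2 = 27.75 MHz, folds to fs − 37.5 MHz = 18 MHz.
208 MHz mod fs = 41.5 MHz.
41.5 MHz > fs/2 = 27.75 MHz, folds to fs − 41.5 MHz = 14 MHz.
9 MHz ≤ fs/2 = 27.75 MHz, passes unchanged.
Distinct values: {9 MHz, 10 MHz, 14 MHz, 18 MHz, 27.5 MHz}.

9 MHz, 10 MHz, 14 MHz, 18 MHz, 27.5 MHz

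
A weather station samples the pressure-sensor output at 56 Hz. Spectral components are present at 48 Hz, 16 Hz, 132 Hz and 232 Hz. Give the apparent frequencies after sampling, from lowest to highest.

8 Hz, 16 Hz, 20 Hz

fs/2 = 28 Hz.
48 Hz > fs/2 = 28 Hz, folds to fs − 48 Hz = 8 Hz.
16 Hz ≤ fs/2 = 28 Hz, passes unchanged.
132 Hz mod fs = 20 Hz.
20 Hz ≤ fs/2 = 28 Hz, appears at 20 Hz.
232 Hz mod fs = 8 Hz.
8 Hz ≤ fs/2 = 28 Hz, appears at 8 Hz.
Distinct values: {8 Hz, 16 Hz, 20 Hz}.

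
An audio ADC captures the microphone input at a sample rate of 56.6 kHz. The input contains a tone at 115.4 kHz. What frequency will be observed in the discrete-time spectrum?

115.4 kHz mod fs = 2.2 kHz.
2.2 kHz ≤ fs/2 = 28.3 kHz, appears at 2.2 kHz.

2.2 kHz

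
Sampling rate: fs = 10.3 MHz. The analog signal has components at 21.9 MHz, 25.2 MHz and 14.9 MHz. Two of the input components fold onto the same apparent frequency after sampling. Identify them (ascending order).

fs/2 = 5.15 MHz.
21.9 MHz mod fs = 1.3 MHz.
1.3 MHz ≤ fs/2 = 5.15 MHz, appears at 1.3 MHz.
25.2 MHz mod fs = 4.6 MHz.
4.6 MHz ≤ fs/2 = 5.15 MHz, appears at 4.6 MHz.
14.9 MHz mod fs = 4.6 MHz.
4.6 MHz ≤ fs/2 = 5.15 MHz, appears at 4.6 MHz.
14.9 MHz and 25.2 MHz both map to 4.6 MHz.

14.9 MHz, 25.2 MHz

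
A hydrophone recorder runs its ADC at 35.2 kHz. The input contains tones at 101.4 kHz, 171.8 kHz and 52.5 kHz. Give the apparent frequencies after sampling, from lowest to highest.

fs/2 = 17.6 kHz.
101.4 kHz mod fs = 31 kHz.
31 kHz > fs/2 = 17.6 kHz, folds to fs − 31 kHz = 4.2 kHz.
171.8 kHz mod fs = 31 kHz.
31 kHz > fs/2 = 17.6 kHz, folds to fs − 31 kHz = 4.2 kHz.
52.5 kHz mod fs = 17.3 kHz.
17.3 kHz ≤ fs/2 = 17.6 kHz, appears at 17.3 kHz.
Distinct values: {4.2 kHz, 17.3 kHz}.

4.2 kHz, 17.3 kHz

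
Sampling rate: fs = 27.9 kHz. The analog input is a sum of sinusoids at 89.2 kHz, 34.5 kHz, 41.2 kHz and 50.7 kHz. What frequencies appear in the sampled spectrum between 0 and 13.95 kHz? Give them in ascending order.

5.1 kHz, 5.5 kHz, 6.6 kHz, 13.3 kHz

fs/2 = 13.95 kHz.
89.2 kHz mod fs = 5.5 kHz.
5.5 kHz ≤ fs/2 = 13.95 kHz, appears at 5.5 kHz.
34.5 kHz mod fs = 6.6 kHz.
6.6 kHz ≤ fs/2 = 13.95 kHz, appears at 6.6 kHz.
41.2 kHz mod fs = 13.3 kHz.
13.3 kHz ≤ fs/2 = 13.95 kHz, appears at 13.3 kHz.
50.7 kHz mod fs = 22.8 kHz.
22.8 kHz > fs/2 = 13.95 kHz, folds to fs − 22.8 kHz = 5.1 kHz.
Distinct values: {5.1 kHz, 5.5 kHz, 6.6 kHz, 13.3 kHz}.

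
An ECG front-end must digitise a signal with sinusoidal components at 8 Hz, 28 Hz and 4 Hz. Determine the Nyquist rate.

Highest-frequency component: 28 Hz.
Nyquist rate = 2 × 28 Hz = 56 Hz.

56 Hz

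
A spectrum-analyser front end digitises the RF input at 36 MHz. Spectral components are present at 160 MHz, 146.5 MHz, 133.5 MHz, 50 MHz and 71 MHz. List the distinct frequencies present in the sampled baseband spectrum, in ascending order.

fs/2 = 18 MHz.
160 MHz mod fs = 16 MHz.
16 MHz ≤ fs/2 = 18 MHz, appears at 16 MHz.
146.5 MHz mod fs = 2.5 MHz.
2.5 MHz ≤ fs/2 = 18 MHz, appears at 2.5 MHz.
133.5 MHz mod fs = 25.5 MHz.
25.5 MHz > fs/2 = 18 MHz, folds to fs − 25.5 MHz = 10.5 MHz.
50 MHz mod fs = 14 MHz.
14 MHz ≤ fs/2 = 18 MHz, appears at 14 MHz.
71 MHz mod fs = 35 MHz.
35 MHz > fs/2 = 18 MHz, folds to fs − 35 MHz = 1 MHz.
Distinct values: {1 MHz, 2.5 MHz, 10.5 MHz, 14 MHz, 16 MHz}.

1 MHz, 2.5 MHz, 10.5 MHz, 14 MHz, 16 MHz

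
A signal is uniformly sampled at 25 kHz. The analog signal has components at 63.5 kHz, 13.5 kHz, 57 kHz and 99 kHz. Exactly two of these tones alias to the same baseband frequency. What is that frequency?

11.5 kHz

fs/2 = 12.5 kHz.
63.5 kHz mod fs = 13.5 kHz.
13.5 kHz > fs/2 = 12.5 kHz, folds to fs − 13.5 kHz = 11.5 kHz.
13.5 kHz > fs/2 = 12.5 kHz, folds to fs − 13.5 kHz = 11.5 kHz.
57 kHz mod fs = 7 kHz.
7 kHz ≤ fs/2 = 12.5 kHz, appears at 7 kHz.
99 kHz mod fs = 24 kHz.
24 kHz > fs/2 = 12.5 kHz, folds to fs − 24 kHz = 1 kHz.
13.5 kHz and 63.5 kHz both map to 11.5 kHz.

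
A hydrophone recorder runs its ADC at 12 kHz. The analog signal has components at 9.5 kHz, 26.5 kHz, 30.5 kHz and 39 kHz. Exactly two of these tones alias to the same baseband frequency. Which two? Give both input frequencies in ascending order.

9.5 kHz, 26.5 kHz

fs/2 = 6 kHz.
9.5 kHz > fs/2 = 6 kHz, folds to fs − 9.5 kHz = 2.5 kHz.
26.5 kHz mod fs = 2.5 kHz.
2.5 kHz ≤ fs/2 = 6 kHz, appears at 2.5 kHz.
30.5 kHz mod fs = 6.5 kHz.
6.5 kHz > fs/2 = 6 kHz, folds to fs − 6.5 kHz = 5.5 kHz.
39 kHz mod fs = 3 kHz.
3 kHz ≤ fs/2 = 6 kHz, appears at 3 kHz.
9.5 kHz and 26.5 kHz both map to 2.5 kHz.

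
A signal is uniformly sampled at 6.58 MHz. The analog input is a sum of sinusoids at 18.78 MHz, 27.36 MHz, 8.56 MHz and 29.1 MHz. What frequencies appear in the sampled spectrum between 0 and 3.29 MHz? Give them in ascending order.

fs/2 = 3.29 MHz.
18.78 MHz mod fs = 5.62 MHz.
5.62 MHz > fs/2 = 3.29 MHz, folds to fs − 5.62 MHz = 0.96 MHz.
27.36 MHz mod fs = 1.04 MHz.
1.04 MHz ≤ fs/2 = 3.29 MHz, appears at 1.04 MHz.
8.56 MHz mod fs = 1.98 MHz.
1.98 MHz ≤ fs/2 = 3.29 MHz, appears at 1.98 MHz.
29.1 MHz mod fs = 2.78 MHz.
2.78 MHz ≤ fs/2 = 3.29 MHz, appears at 2.78 MHz.
Distinct values: {0.96 MHz, 1.04 MHz, 1.98 MHz, 2.78 MHz}.

0.96 MHz, 1.04 MHz, 1.98 MHz, 2.78 MHz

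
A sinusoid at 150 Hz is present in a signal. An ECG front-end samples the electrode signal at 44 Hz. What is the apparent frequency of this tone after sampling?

150 Hz mod fs = 18 Hz.
18 Hz ≤ fs/2 = 22 Hz, appears at 18 Hz.

18 Hz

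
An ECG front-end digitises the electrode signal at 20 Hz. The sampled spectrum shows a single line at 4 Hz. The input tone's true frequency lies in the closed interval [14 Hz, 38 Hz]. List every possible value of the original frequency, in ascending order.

Frequencies that alias to 4 Hz are k·fs ± 4 Hz for integer k ≥ 0.
k=0: 4 Hz.
k=1: 16 Hz, 24 Hz.
k=2: 36 Hz, 44 Hz.
k=3: 56 Hz, 64 Hz.
Within [14 Hz, 38 Hz]: 16 Hz, 24 Hz, 36 Hz.

16 Hz, 24 Hz, 36 Hz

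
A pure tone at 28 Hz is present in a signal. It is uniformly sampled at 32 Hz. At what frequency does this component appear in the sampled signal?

28 Hz > fs/2 = 16 Hz, folds to fs − 28 Hz = 4 Hz.

4 Hz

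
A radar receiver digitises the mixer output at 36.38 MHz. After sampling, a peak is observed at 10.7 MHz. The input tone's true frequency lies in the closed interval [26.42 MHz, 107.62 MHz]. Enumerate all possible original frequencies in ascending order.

Frequencies that alias to 10.7 MHz are k·fs ± 10.7 MHz for integer k ≥ 0.
k=0: 10.7 MHz.
k=1: 25.68 MHz, 47.08 MHz.
k=2: 62.06 MHz, 83.46 MHz.
k=3: 98.44 MHz, 119.84 MHz.
k=4: 134.82 MHz, 156.22 MHz.
Within [26.42 MHz, 107.62 MHz]: 47.08 MHz, 62.06 MHz, 83.46 MHz, 98.44 MHz.

47.08 MHz, 62.06 MHz, 83.46 MHz, 98.44 MHz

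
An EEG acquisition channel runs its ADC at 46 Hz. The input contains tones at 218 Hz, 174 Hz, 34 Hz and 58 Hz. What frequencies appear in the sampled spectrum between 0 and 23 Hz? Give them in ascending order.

fs/2 = 23 Hz.
218 Hz mod fs = 34 Hz.
34 Hz > fs/2 = 23 Hz, folds to fs − 34 Hz = 12 Hz.
174 Hz mod fs = 36 Hz.
36 Hz > fs/2 = 23 Hz, folds to fs − 36 Hz = 10 Hz.
34 Hz > fs/2 = 23 Hz, folds to fs − 34 Hz = 12 Hz.
58 Hz mod fs = 12 Hz.
12 Hz ≤ fs/2 = 23 Hz, appears at 12 Hz.
Distinct values: {10 Hz, 12 Hz}.

10 Hz, 12 Hz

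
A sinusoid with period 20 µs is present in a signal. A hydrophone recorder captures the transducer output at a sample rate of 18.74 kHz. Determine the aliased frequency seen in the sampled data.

T = 20 µs → f = 1/T = 50 kHz.
50 kHz mod fs = 12.52 kHz.
12.52 kHz > fs/2 = 9.37 kHz, folds to fs − 12.52 kHz = 6.22 kHz.

6.22 kHz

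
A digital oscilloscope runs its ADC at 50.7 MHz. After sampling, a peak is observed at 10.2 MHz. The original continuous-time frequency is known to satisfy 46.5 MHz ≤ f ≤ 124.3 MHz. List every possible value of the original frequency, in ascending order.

Frequencies that alias to 10.2 MHz are k·fs ± 10.2 MHz for integer k ≥ 0.
k=0: 10.2 MHz.
k=1: 40.5 MHz, 60.9 MHz.
k=2: 91.2 MHz, 111.6 MHz.
k=3: 141.9 MHz, 162.3 MHz.
Within [46.5 MHz, 124.3 MHz]: 60.9 MHz, 91.2 MHz, 111.6 MHz.

60.9 MHz, 91.2 MHz, 111.6 MHz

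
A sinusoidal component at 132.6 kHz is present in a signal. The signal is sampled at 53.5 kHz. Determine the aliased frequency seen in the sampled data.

25.6 kHz

132.6 kHz mod fs = 25.6 kHz.
25.6 kHz ≤ fs/2 = 26.75 kHz, appears at 25.6 kHz.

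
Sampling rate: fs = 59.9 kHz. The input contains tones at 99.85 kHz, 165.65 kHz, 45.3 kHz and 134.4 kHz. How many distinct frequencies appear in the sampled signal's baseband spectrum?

fs/2 = 29.95 kHz.
99.85 kHz mod fs = 39.95 kHz.
39.95 kHz > fs/2 = 29.95 kHz, folds to fs − 39.95 kHz = 19.95 kHz.
165.65 kHz mod fs = 45.85 kHz.
45.85 kHz > fs/2 = 29.95 kHz, folds to fs − 45.85 kHz = 14.05 kHz.
45.3 kHz > fs/2 = 29.95 kHz, folds to fs − 45.3 kHz = 14.6 kHz.
134.4 kHz mod fs = 14.6 kHz.
14.6 kHz ≤ fs/2 = 29.95 kHz, appears at 14.6 kHz.
Distinct values: {14.05 kHz, 14.6 kHz, 19.95 kHz} → 3.

3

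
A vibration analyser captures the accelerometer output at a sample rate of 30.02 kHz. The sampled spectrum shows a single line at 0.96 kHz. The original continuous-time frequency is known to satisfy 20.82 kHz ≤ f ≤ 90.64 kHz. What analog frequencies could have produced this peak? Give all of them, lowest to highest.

Frequencies that alias to 0.96 kHz are k·fs ± 0.96 kHz for integer k ≥ 0.
k=0: 0.96 kHz.
k=1: 29.06 kHz, 30.98 kHz.
k=2: 59.08 kHz, 61 kHz.
k=3: 89.1 kHz, 91.02 kHz.
k=4: 119.12 kHz, 121.04 kHz.
Within [20.82 kHz, 90.64 kHz]: 29.06 kHz, 30.98 kHz, 59.08 kHz, 61 kHz, 89.1 kHz.

29.06 kHz, 30.98 kHz, 59.08 kHz, 61 kHz, 89.1 kHz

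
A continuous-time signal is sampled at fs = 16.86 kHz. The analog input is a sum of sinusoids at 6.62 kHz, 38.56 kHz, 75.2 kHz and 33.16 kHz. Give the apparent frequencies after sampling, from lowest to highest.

0.56 kHz, 4.84 kHz, 6.62 kHz, 7.76 kHz

fs/2 = 8.43 kHz.
6.62 kHz ≤ fs/2 = 8.43 kHz, passes unchanged.
38.56 kHz mod fs = 4.84 kHz.
4.84 kHz ≤ fs/2 = 8.43 kHz, appears at 4.84 kHz.
75.2 kHz mod fs = 7.76 kHz.
7.76 kHz ≤ fs/2 = 8.43 kHz, appears at 7.76 kHz.
33.16 kHz mod fs = 16.3 kHz.
16.3 kHz > fs/2 = 8.43 kHz, folds to fs − 16.3 kHz = 0.56 kHz.
Distinct values: {0.56 kHz, 4.84 kHz, 6.62 kHz, 7.76 kHz}.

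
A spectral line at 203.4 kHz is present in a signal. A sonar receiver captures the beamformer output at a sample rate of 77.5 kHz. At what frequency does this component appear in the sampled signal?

203.4 kHz mod fs = 48.4 kHz.
48.4 kHz > fs/2 = 38.75 kHz, folds to fs − 48.4 kHz = 29.1 kHz.

29.1 kHz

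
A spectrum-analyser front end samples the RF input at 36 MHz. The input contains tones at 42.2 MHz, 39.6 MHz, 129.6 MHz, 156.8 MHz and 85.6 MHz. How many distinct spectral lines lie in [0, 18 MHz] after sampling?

5

fs/2 = 18 MHz.
42.2 MHz mod fs = 6.2 MHz.
6.2 MHz ≤ fs/2 = 18 MHz, appears at 6.2 MHz.
39.6 MHz mod fs = 3.6 MHz.
3.6 MHz ≤ fs/2 = 18 MHz, appears at 3.6 MHz.
129.6 MHz mod fs = 21.6 MHz.
21.6 MHz > fs/2 = 18 MHz, folds to fs − 21.6 MHz = 14.4 MHz.
156.8 MHz mod fs = 12.8 MHz.
12.8 MHz ≤ fs/2 = 18 MHz, appears at 12.8 MHz.
85.6 MHz mod fs = 13.6 MHz.
13.6 MHz ≤ fs/2 = 18 MHz, appears at 13.6 MHz.
Distinct values: {3.6 MHz, 6.2 MHz, 12.8 MHz, 13.6 MHz, 14.4 MHz} → 5.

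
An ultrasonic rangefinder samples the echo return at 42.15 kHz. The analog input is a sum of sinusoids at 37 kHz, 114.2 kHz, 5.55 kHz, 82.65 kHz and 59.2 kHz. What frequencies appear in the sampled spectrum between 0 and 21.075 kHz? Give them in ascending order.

fs/2 = 21.075 kHz.
37 kHz > fs/2 = 21.075 kHz, folds to fs − 37 kHz = 5.15 kHz.
114.2 kHz mod fs = 29.9 kHz.
29.9 kHz > fs/2 = 21.075 kHz, folds to fs − 29.9 kHz = 12.25 kHz.
5.55 kHz ≤ fs/2 = 21.075 kHz, passes unchanged.
82.65 kHz mod fs = 40.5 kHz.
40.5 kHz > fs/2 = 21.075 kHz, folds to fs − 40.5 kHz = 1.65 kHz.
59.2 kHz mod fs = 17.05 kHz.
17.05 kHz ≤ fs/2 = 21.075 kHz, appears at 17.05 kHz.
Distinct values: {1.65 kHz, 5.15 kHz, 5.55 kHz, 12.25 kHz, 17.05 kHz}.

1.65 kHz, 5.15 kHz, 5.55 kHz, 12.25 kHz, 17.05 kHz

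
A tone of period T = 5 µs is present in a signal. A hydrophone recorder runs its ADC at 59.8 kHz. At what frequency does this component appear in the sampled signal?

T = 5 µs → f = 1/T = 200 kHz.
200 kHz mod fs = 20.6 kHz.
20.6 kHz ≤ fs/2 = 29.9 kHz, appears at 20.6 kHz.

20.6 kHz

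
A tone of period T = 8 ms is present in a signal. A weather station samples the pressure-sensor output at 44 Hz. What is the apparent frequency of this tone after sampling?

7 Hz

T = 8 ms → f = 1/T = 125 Hz.
125 Hz mod fs = 37 Hz.
37 Hz > fs/2 = 22 Hz, folds to fs − 37 Hz = 7 Hz.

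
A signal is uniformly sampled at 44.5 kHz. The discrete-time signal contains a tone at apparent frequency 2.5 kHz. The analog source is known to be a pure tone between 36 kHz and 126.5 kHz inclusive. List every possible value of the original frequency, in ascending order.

42 kHz, 47 kHz, 86.5 kHz, 91.5 kHz

Frequencies that alias to 2.5 kHz are k·fs ± 2.5 kHz for integer k ≥ 0.
k=0: 2.5 kHz.
k=1: 42 kHz, 47 kHz.
k=2: 86.5 kHz, 91.5 kHz.
k=3: 131 kHz, 136 kHz.
Within [36 kHz, 126.5 kHz]: 42 kHz, 47 kHz, 86.5 kHz, 91.5 kHz.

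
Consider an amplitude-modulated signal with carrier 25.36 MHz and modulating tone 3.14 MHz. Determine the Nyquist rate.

57 MHz

AM sidebands sit at fc ± fm = 22.22 MHz and 28.5 MHz.
Highest-frequency component: 28.5 MHz.
Nyquist rate = 2 × 28.5 MHz = 57 MHz.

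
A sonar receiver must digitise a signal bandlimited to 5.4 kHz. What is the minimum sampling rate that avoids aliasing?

Nyquist rate = 2 × 5.4 kHz = 10.8 kHz.

10.8 kHz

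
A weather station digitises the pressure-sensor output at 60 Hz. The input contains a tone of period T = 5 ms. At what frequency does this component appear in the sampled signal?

T = 5 ms → f = 1/T = 200 Hz.
200 Hz mod fs = 20 Hz.
20 Hz ≤ fs/2 = 30 Hz, appears at 20 Hz.

20 Hz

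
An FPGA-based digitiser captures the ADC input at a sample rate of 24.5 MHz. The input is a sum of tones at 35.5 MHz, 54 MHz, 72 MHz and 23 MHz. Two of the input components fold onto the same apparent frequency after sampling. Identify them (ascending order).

23 MHz, 72 MHz

fs/2 = 12.25 MHz.
35.5 MHz mod fs = 11 MHz.
11 MHz ≤ fs/2 = 12.25 MHz, appears at 11 MHz.
54 MHz mod fs = 5 MHz.
5 MHz ≤ fs/2 = 12.25 MHz, appears at 5 MHz.
72 MHz mod fs = 23 MHz.
23 MHz > fs/2 = 12.25 MHz, folds to fs − 23 MHz = 1.5 MHz.
23 MHz > fs/2 = 12.25 MHz, folds to fs − 23 MHz = 1.5 MHz.
23 MHz and 72 MHz both map to 1.5 MHz.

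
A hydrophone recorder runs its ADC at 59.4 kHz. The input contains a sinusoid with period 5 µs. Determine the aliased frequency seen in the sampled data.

21.8 kHz

T = 5 µs → f = 1/T = 200 kHz.
200 kHz mod fs = 21.8 kHz.
21.8 kHz ≤ fs/2 = 29.7 kHz, appears at 21.8 kHz.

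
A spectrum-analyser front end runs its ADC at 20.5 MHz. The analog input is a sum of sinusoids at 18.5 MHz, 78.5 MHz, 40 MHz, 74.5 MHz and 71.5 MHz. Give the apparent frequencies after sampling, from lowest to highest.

1 MHz, 2 MHz, 3.5 MHz, 7.5 MHz, 10 MHz

fs/2 = 10.25 MHz.
18.5 MHz > fs/2 = 10.25 MHz, folds to fs − 18.5 MHz = 2 MHz.
78.5 MHz mod fs = 17 MHz.
17 MHz > fs/2 = 10.25 MHz, folds to fs − 17 MHz = 3.5 MHz.
40 MHz mod fs = 19.5 MHz.
19.5 MHz > fs/2 = 10.25 MHz, folds to fs − 19.5 MHz = 1 MHz.
74.5 MHz mod fs = 13 MHz.
13 MHz > fs/2 = 10.25 MHz, folds to fs − 13 MHz = 7.5 MHz.
71.5 MHz mod fs = 10 MHz.
10 MHz ≤ fs/2 = 10.25 MHz, appears at 10 MHz.
Distinct values: {1 MHz, 2 MHz, 3.5 MHz, 7.5 MHz, 10 MHz}.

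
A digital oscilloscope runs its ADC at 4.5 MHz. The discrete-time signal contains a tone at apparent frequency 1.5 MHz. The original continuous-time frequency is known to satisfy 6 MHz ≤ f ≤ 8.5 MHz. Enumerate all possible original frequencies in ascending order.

6 MHz, 7.5 MHz

Frequencies that alias to 1.5 MHz are k·fs ± 1.5 MHz for integer k ≥ 0.
k=0: 1.5 MHz.
k=1: 3 MHz, 6 MHz.
k=2: 7.5 MHz, 10.5 MHz.
k=3: 12 MHz, 15 MHz.
Within [6 MHz, 8.5 MHz]: 6 MHz, 7.5 MHz.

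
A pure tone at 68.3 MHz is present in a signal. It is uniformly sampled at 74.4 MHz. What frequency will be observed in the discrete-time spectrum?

68.3 MHz > fs/2 = 37.2 MHz, folds to fs − 68.3 MHz = 6.1 MHz.

6.1 MHz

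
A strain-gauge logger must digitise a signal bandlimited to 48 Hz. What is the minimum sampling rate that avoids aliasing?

Nyquist rate = 2 × 48 Hz = 96 Hz.

96 Hz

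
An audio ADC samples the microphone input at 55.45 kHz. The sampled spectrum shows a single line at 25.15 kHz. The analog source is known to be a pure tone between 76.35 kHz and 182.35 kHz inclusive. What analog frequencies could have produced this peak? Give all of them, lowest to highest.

Frequencies that alias to 25.15 kHz are k·fs ± 25.15 kHz for integer k ≥ 0.
k=0: 25.15 kHz.
k=1: 30.3 kHz, 80.6 kHz.
k=2: 85.75 kHz, 136.05 kHz.
k=3: 141.2 kHz, 191.5 kHz.
k=4: 196.65 kHz, 246.95 kHz.
Within [76.35 kHz, 182.35 kHz]: 80.6 kHz, 85.75 kHz, 136.05 kHz, 141.2 kHz.

80.6 kHz, 85.75 kHz, 136.05 kHz, 141.2 kHz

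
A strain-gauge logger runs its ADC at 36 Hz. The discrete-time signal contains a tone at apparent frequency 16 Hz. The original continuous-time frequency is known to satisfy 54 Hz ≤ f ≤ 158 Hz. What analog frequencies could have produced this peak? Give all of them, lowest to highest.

Frequencies that alias to 16 Hz are k·fs ± 16 Hz for integer k ≥ 0.
k=0: 16 Hz.
k=1: 20 Hz, 52 Hz.
k=2: 56 Hz, 88 Hz.
k=3: 92 Hz, 124 Hz.
k=4: 128 Hz, 160 Hz.
k=5: 164 Hz, 196 Hz.
Within [54 Hz, 158 Hz]: 56 Hz, 88 Hz, 92 Hz, 124 Hz, 128 Hz.

56 Hz, 88 Hz, 92 Hz, 124 Hz, 128 Hz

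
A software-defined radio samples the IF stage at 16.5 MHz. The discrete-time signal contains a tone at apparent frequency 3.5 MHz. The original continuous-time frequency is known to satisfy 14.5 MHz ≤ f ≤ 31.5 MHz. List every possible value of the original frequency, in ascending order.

20 MHz, 29.5 MHz

Frequencies that alias to 3.5 MHz are k·fs ± 3.5 MHz for integer k ≥ 0.
k=0: 3.5 MHz.
k=1: 13 MHz, 20 MHz.
k=2: 29.5 MHz, 36.5 MHz.
k=3: 46 MHz, 53 MHz.
Within [14.5 MHz, 31.5 MHz]: 20 MHz, 29.5 MHz.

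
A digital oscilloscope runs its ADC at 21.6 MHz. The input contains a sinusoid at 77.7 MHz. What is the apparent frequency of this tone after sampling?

8.7 MHz

77.7 MHz mod fs = 12.9 MHz.
12.9 MHz > fs/2 = 10.8 MHz, folds to fs − 12.9 MHz = 8.7 MHz.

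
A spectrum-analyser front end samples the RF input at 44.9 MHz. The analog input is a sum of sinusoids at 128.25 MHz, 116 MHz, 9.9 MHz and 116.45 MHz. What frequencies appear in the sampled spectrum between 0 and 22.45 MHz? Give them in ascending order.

fs/2 = 22.45 MHz.
128.25 MHz mod fs = 38.45 MHz.
38.45 MHz > fs/2 = 22.45 MHz, folds to fs − 38.45 MHz = 6.45 MHz.
116 MHz mod fs = 26.2 MHz.
26.2 MHz > fs/2 = 22.45 MHz, folds to fs − 26.2 MHz = 18.7 MHz.
9.9 MHz ≤ fs/2 = 22.45 MHz, passes unchanged.
116.45 MHz mod fs = 26.65 MHz.
26.65 MHz > fs/2 = 22.45 MHz, folds to fs − 26.65 MHz = 18.25 MHz.
Distinct values: {6.45 MHz, 9.9 MHz, 18.25 MHz, 18.7 MHz}.

6.45 MHz, 9.9 MHz, 18.25 MHz, 18.7 MHz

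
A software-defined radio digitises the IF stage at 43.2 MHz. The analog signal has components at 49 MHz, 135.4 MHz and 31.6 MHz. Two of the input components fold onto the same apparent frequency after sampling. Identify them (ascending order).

49 MHz, 135.4 MHz

fs/2 = 21.6 MHz.
49 MHz mod fs = 5.8 MHz.
5.8 MHz ≤ fs/2 = 21.6 MHz, appears at 5.8 MHz.
135.4 MHz mod fs = 5.8 MHz.
5.8 MHz ≤ fs/2 = 21.6 MHz, appears at 5.8 MHz.
31.6 MHz > fs/2 = 21.6 MHz, folds to fs − 31.6 MHz = 11.6 MHz.
49 MHz and 135.4 MHz both map to 5.8 MHz.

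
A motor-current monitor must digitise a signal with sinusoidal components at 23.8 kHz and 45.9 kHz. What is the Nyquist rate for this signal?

91.8 kHz

Highest-frequency component: 45.9 kHz.
Nyquist rate = 2 × 45.9 kHz = 91.8 kHz.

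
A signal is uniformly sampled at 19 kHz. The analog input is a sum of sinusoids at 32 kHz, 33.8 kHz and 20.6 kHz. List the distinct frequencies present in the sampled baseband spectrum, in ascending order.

fs/2 = 9.5 kHz.
32 kHz mod fs = 13 kHz.
13 kHz > fs/2 = 9.5 kHz, folds to fs − 13 kHz = 6 kHz.
33.8 kHz mod fs = 14.8 kHz.
14.8 kHz > fs/2 = 9.5 kHz, folds to fs − 14.8 kHz = 4.2 kHz.
20.6 kHz mod fs = 1.6 kHz.
1.6 kHz ≤ fs/2 = 9.5 kHz, appears at 1.6 kHz.
Distinct values: {1.6 kHz, 4.2 kHz, 6 kHz}.

1.6 kHz, 4.2 kHz, 6 kHz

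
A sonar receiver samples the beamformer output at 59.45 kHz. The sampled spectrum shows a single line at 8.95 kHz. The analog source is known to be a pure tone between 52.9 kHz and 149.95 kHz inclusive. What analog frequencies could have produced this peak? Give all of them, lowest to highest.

Frequencies that alias to 8.95 kHz are k·fs ± 8.95 kHz for integer k ≥ 0.
k=0: 8.95 kHz.
k=1: 50.5 kHz, 68.4 kHz.
k=2: 109.95 kHz, 127.85 kHz.
k=3: 169.4 kHz, 187.3 kHz.
Within [52.9 kHz, 149.95 kHz]: 68.4 kHz, 109.95 kHz, 127.85 kHz.

68.4 kHz, 109.95 kHz, 127.85 kHz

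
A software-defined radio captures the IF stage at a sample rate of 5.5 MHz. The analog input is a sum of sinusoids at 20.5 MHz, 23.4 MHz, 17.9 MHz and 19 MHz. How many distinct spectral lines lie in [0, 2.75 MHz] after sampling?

3

fs/2 = 2.75 MHz.
20.5 MHz mod fs = 4 MHz.
4 MHz > fs/2 = 2.75 MHz, folds to fs − 4 MHz = 1.5 MHz.
23.4 MHz mod fs = 1.4 MHz.
1.4 MHz ≤ fs/2 = 2.75 MHz, appears at 1.4 MHz.
17.9 MHz mod fs = 1.4 MHz.
1.4 MHz ≤ fs/2 = 2.75 MHz, appears at 1.4 MHz.
19 MHz mod fs = 2.5 MHz.
2.5 MHz ≤ fs/2 = 2.75 MHz, appears at 2.5 MHz.
Distinct values: {1.4 MHz, 1.5 MHz, 2.5 MHz} → 3.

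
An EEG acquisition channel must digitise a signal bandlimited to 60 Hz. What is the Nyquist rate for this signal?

120 Hz

Nyquist rate = 2 × 60 Hz = 120 Hz.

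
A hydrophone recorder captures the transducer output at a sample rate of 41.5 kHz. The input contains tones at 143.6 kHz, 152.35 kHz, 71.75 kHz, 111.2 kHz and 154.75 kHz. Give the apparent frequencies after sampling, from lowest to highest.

11.25 kHz, 13.3 kHz, 13.65 kHz, 19.1 kHz

fs/2 = 20.75 kHz.
143.6 kHz mod fs = 19.1 kHz.
19.1 kHz ≤ fs/2 = 20.75 kHz, appears at 19.1 kHz.
152.35 kHz mod fs = 27.85 kHz.
27.85 kHz > fs/2 = 20.75 kHz, folds to fs − 27.85 kHz = 13.65 kHz.
71.75 kHz mod fs = 30.25 kHz.
30.25 kHz > fs/2 = 20.75 kHz, folds to fs − 30.25 kHz = 11.25 kHz.
111.2 kHz mod fs = 28.2 kHz.
28.2 kHz > fs/2 = 20.75 kHz, folds to fs − 28.2 kHz = 13.3 kHz.
154.75 kHz mod fs = 30.25 kHz.
30.25 kHz > fs/2 = 20.75 kHz, folds to fs − 30.25 kHz = 11.25 kHz.
Distinct values: {11.25 kHz, 13.3 kHz, 13.65 kHz, 19.1 kHz}.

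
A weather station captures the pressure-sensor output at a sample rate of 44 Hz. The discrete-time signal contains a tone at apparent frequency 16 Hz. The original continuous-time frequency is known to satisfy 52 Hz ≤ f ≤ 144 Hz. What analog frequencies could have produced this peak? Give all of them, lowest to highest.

60 Hz, 72 Hz, 104 Hz, 116 Hz

Frequencies that alias to 16 Hz are k·fs ± 16 Hz for integer k ≥ 0.
k=0: 16 Hz.
k=1: 28 Hz, 60 Hz.
k=2: 72 Hz, 104 Hz.
k=3: 116 Hz, 148 Hz.
k=4: 160 Hz, 192 Hz.
Within [52 Hz, 144 Hz]: 60 Hz, 72 Hz, 104 Hz, 116 Hz.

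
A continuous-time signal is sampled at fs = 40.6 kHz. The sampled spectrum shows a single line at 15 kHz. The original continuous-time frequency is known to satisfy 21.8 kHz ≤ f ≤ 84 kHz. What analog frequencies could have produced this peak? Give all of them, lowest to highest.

Frequencies that alias to 15 kHz are k·fs ± 15 kHz for integer k ≥ 0.
k=0: 15 kHz.
k=1: 25.6 kHz, 55.6 kHz.
k=2: 66.2 kHz, 96.2 kHz.
k=3: 106.8 kHz, 136.8 kHz.
Within [21.8 kHz, 84 kHz]: 25.6 kHz, 55.6 kHz, 66.2 kHz.

25.6 kHz, 55.6 kHz, 66.2 kHz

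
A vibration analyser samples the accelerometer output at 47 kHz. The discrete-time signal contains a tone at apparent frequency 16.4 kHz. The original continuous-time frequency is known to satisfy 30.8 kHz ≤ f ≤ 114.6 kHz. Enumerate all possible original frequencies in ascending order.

Frequencies that alias to 16.4 kHz are k·fs ± 16.4 kHz for integer k ≥ 0.
k=0: 16.4 kHz.
k=1: 30.6 kHz, 63.4 kHz.
k=2: 77.6 kHz, 110.4 kHz.
k=3: 124.6 kHz, 157.4 kHz.
Within [30.8 kHz, 114.6 kHz]: 63.4 kHz, 77.6 kHz, 110.4 kHz.

63.4 kHz, 77.6 kHz, 110.4 kHz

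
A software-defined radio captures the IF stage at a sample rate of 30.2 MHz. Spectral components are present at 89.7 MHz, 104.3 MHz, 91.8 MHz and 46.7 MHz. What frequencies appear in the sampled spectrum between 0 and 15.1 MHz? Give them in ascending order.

0.9 MHz, 1.2 MHz, 13.7 MHz

fs/2 = 15.1 MHz.
89.7 MHz mod fs = 29.3 MHz.
29.3 MHz > fs/2 = 15.1 MHz, folds to fs − 29.3 MHz = 0.9 MHz.
104.3 MHz mod fs = 13.7 MHz.
13.7 MHz ≤ fs/2 = 15.1 MHz, appears at 13.7 MHz.
91.8 MHz mod fs = 1.2 MHz.
1.2 MHz ≤ fs/2 = 15.1 MHz, appears at 1.2 MHz.
46.7 MHz mod fs = 16.5 MHz.
16.5 MHz > fs/2 = 15.1 MHz, folds to fs − 16.5 MHz = 13.7 MHz.
Distinct values: {0.9 MHz, 1.2 MHz, 13.7 MHz}.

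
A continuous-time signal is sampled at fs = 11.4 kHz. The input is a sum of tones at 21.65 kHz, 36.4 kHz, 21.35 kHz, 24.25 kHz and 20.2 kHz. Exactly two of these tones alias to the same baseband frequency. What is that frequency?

1.45 kHz

fs/2 = 5.7 kHz.
21.65 kHz mod fs = 10.25 kHz.
10.25 kHz > fs/2 = 5.7 kHz, folds to fs − 10.25 kHz = 1.15 kHz.
36.4 kHz mod fs = 2.2 kHz.
2.2 kHz ≤ fs/2 = 5.7 kHz, appears at 2.2 kHz.
21.35 kHz mod fs = 9.95 kHz.
9.95 kHz > fs/2 = 5.7 kHz, folds to fs − 9.95 kHz = 1.45 kHz.
24.25 kHz mod fs = 1.45 kHz.
1.45 kHz ≤ fs/2 = 5.7 kHz, appears at 1.45 kHz.
20.2 kHz mod fs = 8.8 kHz.
8.8 kHz > fs/2 = 5.7 kHz, folds to fs − 8.8 kHz = 2.6 kHz.
21.35 kHz and 24.25 kHz both map to 1.45 kHz.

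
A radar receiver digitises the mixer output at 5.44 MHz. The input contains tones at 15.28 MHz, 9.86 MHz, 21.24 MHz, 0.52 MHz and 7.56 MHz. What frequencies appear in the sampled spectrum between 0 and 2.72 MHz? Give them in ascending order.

fs/2 = 2.72 MHz.
15.28 MHz mod fs = 4.4 MHz.
4.4 MHz > fs/2 = 2.72 MHz, folds to fs − 4.4 MHz = 1.04 MHz.
9.86 MHz mod fs = 4.42 MHz.
4.42 MHz > fs/2 = 2.72 MHz, folds to fs − 4.42 MHz = 1.02 MHz.
21.24 MHz mod fs = 4.92 MHz.
4.92 MHz > fs/2 = 2.72 MHz, folds to fs − 4.92 MHz = 0.52 MHz.
0.52 MHz ≤ fs/2 = 2.72 MHz, passes unchanged.
7.56 MHz mod fs = 2.12 MHz.
2.12 MHz ≤ fs/2 = 2.72 MHz, appears at 2.12 MHz.
Distinct values: {0.52 MHz, 1.02 MHz, 1.04 MHz, 2.12 MHz}.

0.52 MHz, 1.02 MHz, 1.04 MHz, 2.12 MHz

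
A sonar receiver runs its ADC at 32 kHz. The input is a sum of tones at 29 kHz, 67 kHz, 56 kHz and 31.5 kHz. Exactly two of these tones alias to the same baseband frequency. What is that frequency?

3 kHz

fs/2 = 16 kHz.
29 kHz > fs/2 = 16 kHz, folds to fs − 29 kHz = 3 kHz.
67 kHz mod fs = 3 kHz.
3 kHz ≤ fs/2 = 16 kHz, appears at 3 kHz.
56 kHz mod fs = 24 kHz.
24 kHz > fs/2 = 16 kHz, folds to fs − 24 kHz = 8 kHz.
31.5 kHz > fs/2 = 16 kHz, folds to fs − 31.5 kHz = 0.5 kHz.
29 kHz and 67 kHz both map to 3 kHz.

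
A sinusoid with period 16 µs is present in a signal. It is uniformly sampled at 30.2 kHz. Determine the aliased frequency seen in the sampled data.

2.1 kHz

T = 16 µs → f = 1/T = 62.5 kHz.
62.5 kHz mod fs = 2.1 kHz.
2.1 kHz ≤ fs/2 = 15.1 kHz, appears at 2.1 kHz.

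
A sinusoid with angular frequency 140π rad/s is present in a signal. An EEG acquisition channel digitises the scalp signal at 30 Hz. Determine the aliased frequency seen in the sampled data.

10 Hz

ω = 140π rad/s → f = ω/(2π) = 70 Hz.
70 Hz mod fs = 10 Hz.
10 Hz ≤ fs/2 = 15 Hz, appears at 10 Hz.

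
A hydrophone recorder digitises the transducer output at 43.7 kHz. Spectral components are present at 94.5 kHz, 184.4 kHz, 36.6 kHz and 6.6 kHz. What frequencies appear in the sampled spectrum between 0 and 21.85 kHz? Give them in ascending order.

6.6 kHz, 7.1 kHz, 9.6 kHz

fs/2 = 21.85 kHz.
94.5 kHz mod fs = 7.1 kHz.
7.1 kHz ≤ fs/2 = 21.85 kHz, appears at 7.1 kHz.
184.4 kHz mod fs = 9.6 kHz.
9.6 kHz ≤ fs/2 = 21.85 kHz, appears at 9.6 kHz.
36.6 kHz > fs/2 = 21.85 kHz, folds to fs − 36.6 kHz = 7.1 kHz.
6.6 kHz ≤ fs/2 = 21.85 kHz, passes unchanged.
Distinct values: {6.6 kHz, 7.1 kHz, 9.6 kHz}.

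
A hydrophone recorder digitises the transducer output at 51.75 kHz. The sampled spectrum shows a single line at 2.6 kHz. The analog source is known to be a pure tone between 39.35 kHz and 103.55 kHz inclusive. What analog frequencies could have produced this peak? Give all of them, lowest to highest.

Frequencies that alias to 2.6 kHz are k·fs ± 2.6 kHz for integer k ≥ 0.
k=0: 2.6 kHz.
k=1: 49.15 kHz, 54.35 kHz.
k=2: 100.9 kHz, 106.1 kHz.
k=3: 152.65 kHz, 157.85 kHz.
Within [39.35 kHz, 103.55 kHz]: 49.15 kHz, 54.35 kHz, 100.9 kHz.

49.15 kHz, 54.35 kHz, 100.9 kHz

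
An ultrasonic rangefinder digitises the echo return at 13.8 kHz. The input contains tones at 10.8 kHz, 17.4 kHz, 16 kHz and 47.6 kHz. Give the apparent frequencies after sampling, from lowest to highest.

fs/2 = 6.9 kHz.
10.8 kHz > fs/2 = 6.9 kHz, folds to fs − 10.8 kHz = 3 kHz.
17.4 kHz mod fs = 3.6 kHz.
3.6 kHz ≤ fs/2 = 6.9 kHz, appears at 3.6 kHz.
16 kHz mod fs = 2.2 kHz.
2.2 kHz ≤ fs/2 = 6.9 kHz, appears at 2.2 kHz.
47.6 kHz mod fs = 6.2 kHz.
6.2 kHz ≤ fs/2 = 6.9 kHz, appears at 6.2 kHz.
Distinct values: {2.2 kHz, 3 kHz, 3.6 kHz, 6.2 kHz}.

2.2 kHz, 3 kHz, 3.6 kHz, 6.2 kHz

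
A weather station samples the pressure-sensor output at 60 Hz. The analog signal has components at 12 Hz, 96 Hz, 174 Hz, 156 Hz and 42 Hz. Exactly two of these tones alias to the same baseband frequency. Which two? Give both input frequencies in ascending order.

fs/2 = 30 Hz.
12 Hz ≤ fs/2 = 30 Hz, passes unchanged.
96 Hz mod fs = 36 Hz.
36 Hz > fs/2 = 30 Hz, folds to fs − 36 Hz = 24 Hz.
174 Hz mod fs = 54 Hz.
54 Hz > fs/2 = 30 Hz, folds to fs − 54 Hz = 6 Hz.
156 Hz mod fs = 36 Hz.
36 Hz > fs/2 = 30 Hz, folds to fs − 36 Hz = 24 Hz.
42 Hz > fs/2 = 30 Hz, folds to fs − 42 Hz = 18 Hz.
96 Hz and 156 Hz both map to 24 Hz.

96 Hz, 156 Hz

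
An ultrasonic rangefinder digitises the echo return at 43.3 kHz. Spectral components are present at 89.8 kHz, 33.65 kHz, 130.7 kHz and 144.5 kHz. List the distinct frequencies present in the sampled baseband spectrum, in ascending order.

fs/2 = 21.65 kHz.
89.8 kHz mod fs = 3.2 kHz.
3.2 kHz ≤ fs/2 = 21.65 kHz, appears at 3.2 kHz.
33.65 kHz > fs/2 = 21.65 kHz, folds to fs − 33.65 kHz = 9.65 kHz.
130.7 kHz mod fs = 0.8 kHz.
0.8 kHz ≤ fs/2 = 21.65 kHz, appears at 0.8 kHz.
144.5 kHz mod fs = 14.6 kHz.
14.6 kHz ≤ fs/2 = 21.65 kHz, appears at 14.6 kHz.
Distinct values: {0.8 kHz, 3.2 kHz, 9.65 kHz, 14.6 kHz}.

0.8 kHz, 3.2 kHz, 9.65 kHz, 14.6 kHz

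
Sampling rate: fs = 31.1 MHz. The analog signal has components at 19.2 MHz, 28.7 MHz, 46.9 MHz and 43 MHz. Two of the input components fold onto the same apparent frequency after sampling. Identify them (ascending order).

fs/2 = 15.55 MHz.
19.2 MHz > fs/2 = 15.55 MHz, folds to fs − 19.2 MHz = 11.9 MHz.
28.7 MHz > fs/2 = 15.55 MHz, folds to fs − 28.7 MHz = 2.4 MHz.
46.9 MHz mod fs = 15.8 MHz.
15.8 MHz > fs/2 = 15.55 MHz, folds to fs − 15.8 MHz = 15.3 MHz.
43 MHz mod fs = 11.9 MHz.
11.9 MHz ≤ fs/2 = 15.55 MHz, appears at 11.9 MHz.
19.2 MHz and 43 MHz both map to 11.9 MHz.

19.2 MHz, 43 MHz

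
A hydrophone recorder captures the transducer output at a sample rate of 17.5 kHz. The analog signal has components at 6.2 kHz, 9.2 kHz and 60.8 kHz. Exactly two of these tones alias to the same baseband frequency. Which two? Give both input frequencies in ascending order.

9.2 kHz, 60.8 kHz

fs/2 = 8.75 kHz.
6.2 kHz ≤ fs/2 = 8.75 kHz, passes unchanged.
9.2 kHz > fs/2 = 8.75 kHz, folds to fs − 9.2 kHz = 8.3 kHz.
60.8 kHz mod fs = 8.3 kHz.
8.3 kHz ≤ fs/2 = 8.75 kHz, appears at 8.3 kHz.
9.2 kHz and 60.8 kHz both map to 8.3 kHz.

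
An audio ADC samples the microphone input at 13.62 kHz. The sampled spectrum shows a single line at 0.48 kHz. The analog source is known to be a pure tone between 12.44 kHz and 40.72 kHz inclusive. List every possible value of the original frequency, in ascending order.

Frequencies that alias to 0.48 kHz are k·fs ± 0.48 kHz for integer k ≥ 0.
k=0: 0.48 kHz.
k=1: 13.14 kHz, 14.1 kHz.
k=2: 26.76 kHz, 27.72 kHz.
k=3: 40.38 kHz, 41.34 kHz.
k=4: 54 kHz, 54.96 kHz.
Within [12.44 kHz, 40.72 kHz]: 13.14 kHz, 14.1 kHz, 26.76 kHz, 27.72 kHz, 40.38 kHz.

13.14 kHz, 14.1 kHz, 26.76 kHz, 27.72 kHz, 40.38 kHz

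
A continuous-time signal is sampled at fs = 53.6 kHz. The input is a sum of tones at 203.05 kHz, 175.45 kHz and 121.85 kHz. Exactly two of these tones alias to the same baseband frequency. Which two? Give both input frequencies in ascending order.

fs/2 = 26.8 kHz.
203.05 kHz mod fs = 42.25 kHz.
42.25 kHz > fs/2 = 26.8 kHz, folds to fs − 42.25 kHz = 11.35 kHz.
175.45 kHz mod fs = 14.65 kHz.
14.65 kHz ≤ fs/2 = 26.8 kHz, appears at 14.65 kHz.
121.85 kHz mod fs = 14.65 kHz.
14.65 kHz ≤ fs/2 = 26.8 kHz, appears at 14.65 kHz.
121.85 kHz and 175.45 kHz both map to 14.65 kHz.

121.85 kHz, 175.45 kHz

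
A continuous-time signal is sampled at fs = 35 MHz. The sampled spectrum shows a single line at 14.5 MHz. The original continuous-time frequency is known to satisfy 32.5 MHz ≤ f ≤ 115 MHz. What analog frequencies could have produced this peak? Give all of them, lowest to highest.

49.5 MHz, 55.5 MHz, 84.5 MHz, 90.5 MHz

Frequencies that alias to 14.5 MHz are k·fs ± 14.5 MHz for integer k ≥ 0.
k=0: 14.5 MHz.
k=1: 20.5 MHz, 49.5 MHz.
k=2: 55.5 MHz, 84.5 MHz.
k=3: 90.5 MHz, 119.5 MHz.
k=4: 125.5 MHz, 154.5 MHz.
Within [32.5 MHz, 115 MHz]: 49.5 MHz, 55.5 MHz, 84.5 MHz, 90.5 MHz.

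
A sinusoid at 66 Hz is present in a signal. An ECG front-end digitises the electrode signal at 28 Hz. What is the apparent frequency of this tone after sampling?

66 Hz mod fs = 10 Hz.
10 Hz ≤ fs/2 = 14 Hz, appears at 10 Hz.

10 Hz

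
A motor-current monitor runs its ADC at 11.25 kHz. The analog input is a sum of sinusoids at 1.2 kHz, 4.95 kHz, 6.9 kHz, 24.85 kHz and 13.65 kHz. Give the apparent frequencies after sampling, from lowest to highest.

fs/2 = 5.625 kHz.
1.2 kHz ≤ fs/2 = 5.625 kHz, passes unchanged.
4.95 kHz ≤ fs/2 = 5.625 kHz, passes unchanged.
6.9 kHz > fs/2 = 5.625 kHz, folds to fs − 6.9 kHz = 4.35 kHz.
24.85 kHz mod fs = 2.35 kHz.
2.35 kHz ≤ fs/2 = 5.625 kHz, appears at 2.35 kHz.
13.65 kHz mod fs = 2.4 kHz.
2.4 kHz ≤ fs/2 = 5.625 kHz, appears at 2.4 kHz.
Distinct values: {1.2 kHz, 2.35 kHz, 2.4 kHz, 4.35 kHz, 4.95 kHz}.

1.2 kHz, 2.35 kHz, 2.4 kHz, 4.35 kHz, 4.95 kHz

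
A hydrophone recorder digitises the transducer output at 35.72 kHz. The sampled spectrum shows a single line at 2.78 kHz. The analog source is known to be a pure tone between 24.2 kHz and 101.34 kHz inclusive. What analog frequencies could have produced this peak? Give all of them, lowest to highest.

32.94 kHz, 38.5 kHz, 68.66 kHz, 74.22 kHz

Frequencies that alias to 2.78 kHz are k·fs ± 2.78 kHz for integer k ≥ 0.
k=0: 2.78 kHz.
k=1: 32.94 kHz, 38.5 kHz.
k=2: 68.66 kHz, 74.22 kHz.
k=3: 104.38 kHz, 109.94 kHz.
Within [24.2 kHz, 101.34 kHz]: 32.94 kHz, 38.5 kHz, 68.66 kHz, 74.22 kHz.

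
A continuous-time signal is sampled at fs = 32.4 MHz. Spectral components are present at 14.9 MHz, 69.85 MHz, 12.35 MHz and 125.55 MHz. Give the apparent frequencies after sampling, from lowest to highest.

4.05 MHz, 5.05 MHz, 12.35 MHz, 14.9 MHz

fs/2 = 16.2 MHz.
14.9 MHz ≤ fs/2 = 16.2 MHz, passes unchanged.
69.85 MHz mod fs = 5.05 MHz.
5.05 MHz ≤ fs/2 = 16.2 MHz, appears at 5.05 MHz.
12.35 MHz ≤ fs/2 = 16.2 MHz, passes unchanged.
125.55 MHz mod fs = 28.35 MHz.
28.35 MHz > fs/2 = 16.2 MHz, folds to fs − 28.35 MHz = 4.05 MHz.
Distinct values: {4.05 MHz, 5.05 MHz, 12.35 MHz, 14.9 MHz}.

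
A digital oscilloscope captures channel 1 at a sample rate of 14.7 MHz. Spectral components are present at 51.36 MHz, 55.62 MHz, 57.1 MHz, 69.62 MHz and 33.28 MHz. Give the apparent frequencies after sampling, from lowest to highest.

1.7 MHz, 3.18 MHz, 3.88 MHz, 7.26 MHz

fs/2 = 7.35 MHz.
51.36 MHz mod fs = 7.26 MHz.
7.26 MHz ≤ fs/2 = 7.35 MHz, appears at 7.26 MHz.
55.62 MHz mod fs = 11.52 MHz.
11.52 MHz > fs/2 = 7.35 MHz, folds to fs − 11.52 MHz = 3.18 MHz.
57.1 MHz mod fs = 13 MHz.
13 MHz > fs/2 = 7.35 MHz, folds to fs − 13 MHz = 1.7 MHz.
69.62 MHz mod fs = 10.82 MHz.
10.82 MHz > fs/2 = 7.35 MHz, folds to fs − 10.82 MHz = 3.88 MHz.
33.28 MHz mod fs = 3.88 MHz.
3.88 MHz ≤ fs/2 = 7.35 MHz, appears at 3.88 MHz.
Distinct values: {1.7 MHz, 3.18 MHz, 3.88 MHz, 7.26 MHz}.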